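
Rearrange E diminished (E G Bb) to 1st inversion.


Solution.
Root position: E G Bb
1st inversion: move root up an octave
Bass note: G
Notes (bottom to top) = G Bb E


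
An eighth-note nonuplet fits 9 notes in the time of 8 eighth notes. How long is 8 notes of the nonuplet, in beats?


Let's work it out.
Nonuplet: 9 notes occupy the space of 8 eighth notes
Space = 8 × 1/2 = 4 beats
Each nonuplet note = 4 / 9 = 4/9 beats
8 notes = 8 × 4/9 = 32/9
= 32/9 beats


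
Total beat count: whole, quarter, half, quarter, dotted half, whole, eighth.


Reasoning:
Beat values:
  whole = 4 beats
  quarter = 1 beat
  half = 2 beats
  quarter = 1 beat
  dotted half = 3 beats
  whole = 4 beats
  eighth = 0.5 beats
Sum = 4 + 1 + 2 + 1 + 3 + 4 + 0.5
= 15.5 beats


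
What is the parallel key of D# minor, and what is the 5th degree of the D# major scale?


Parallel keys share the same tonic but differ in mode
D# minor → parallel is D# major
D# major scale: D# E# F## G# A# B# C##
= D# major; 5th degree = A#


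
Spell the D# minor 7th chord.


Solution.
Minor 7th chord = root + minor 3rd + perfect 5th + minor 7th
Seventh chords stack in thirds, so the letter names are D-F-A-C
Root: D#
Minor 3rd above D#: F#
Perfect 5th above D#: A#
Minor 7th above D#: C#
Chord = D# F# A# C#


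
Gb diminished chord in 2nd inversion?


Root position: Gb Bbb Dbb
2nd inversion: move root and 3rd up an octave
Bass note: Dbb
Notes (bottom to top) = Dbb Gb Bbb


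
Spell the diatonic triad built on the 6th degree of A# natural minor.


Reasoning:
A# natural minor scale: A# B# C# D# E# F# G#
Diatonic triad on degree 6 stacks scale notes 6, 1, 3: F# A# C#
F#→A# = 4 semitones; F#→C# = 7 semitones → major triad
= F# A# C# (major)


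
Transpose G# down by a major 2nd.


Reasoning:
major 2nd: 2 letter names, 2 semitones
Letter: G - 1 → F
Pitch: G# - 2 semitones, spelled as an F → F#
= F#


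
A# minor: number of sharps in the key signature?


Reasoning:
Sharp minor keys follow the circle of fifths: A(0), E(1), B(2), F#(3), C#(4), G#(5), D#(6), A#(7)
A# minor has 7 sharps
Order of sharps: F# C# G# D# A# E# B# → first 7: F#, C#, G#, D#, A#, E#, B#
= 7 sharps


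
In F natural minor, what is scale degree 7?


Working:
Natural minor scale pattern: W-H-W-W-H-W-W (2-1-2-2-1-2-2 semitones)
Starting from F:
  F + 2 semitones → G
  G + 1 semitone → Ab
  Ab + 2 semitones → Bb
  Bb + 2 semitones → C
  C + 1 semitone → Db
  Db + 2 semitones → Eb
  Eb + 2 semitones → F
Scale: F G Ab Bb C Db Eb
Degree 7 = Eb


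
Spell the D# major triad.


Reasoning:
Major triad = root + major 3rd (4 semitones) + perfect 5th (7 semitones)
A triad on D# stacks thirds, so the chord tones use letter names D-F-A
Root: D#
Major 3rd above D#: F##
Perfect 5th above D#: A#
Chord = D# F## A#


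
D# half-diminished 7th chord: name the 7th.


Reasoning:
Half-diminished 7th chord = root + minor 3rd + diminished 5th + minor 7th
Seventh chords stack in thirds, so the letter names are D-F-A-C
Root: D#
Minor 3rd above D#: F#
Diminished 5th above D#: A
Minor 7th above D#: C#
The 7th = C#


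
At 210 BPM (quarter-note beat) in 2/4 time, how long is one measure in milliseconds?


Quarter-note beat duration = 60000 / 210 ms
Beats per measure (2/4) = 2
One measure = 2 × 60000 / 210 = 120000 / 210 ms
= 571.4 ms


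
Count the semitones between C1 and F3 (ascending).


Let's work it out.
Absolute semitone position = octave×12 + chromatic position
C1: 1×12 + 0 = 12
F3: 3×12 + 5 = 41
Difference = 41 - 12 = 29
= 29 semitones


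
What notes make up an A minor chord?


Working:
Minor triad = root + minor 3rd (3 semitones) + perfect 5th (7 semitones)
A triad on A stacks thirds, so the chord tones use letter names A-C-E
Root: A
Minor 3rd above A: C
Perfect 5th above A: E
Chord = A C E


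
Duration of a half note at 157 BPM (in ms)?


One quarter-note beat = 60000 / BPM = 60000 / 157 ms
Half note = 2 × quarter note
Duration = 2 × 60000 / 157 = 120000 / 157
= 764.3 ms


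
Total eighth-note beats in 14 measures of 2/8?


Reasoning:
Time signature 2/8: the bottom number 8 means the eighth note gets one count
The top number 2 means 2 eighth-note beats per measure
Total = 2 × 14 measures
= 28 eighth-note beats


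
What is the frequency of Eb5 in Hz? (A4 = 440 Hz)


Working:
f = 440 × 2^(n/12) where n = semitones from A4
Eb5: 6 semitones from A4
f = 440 × 2^(6/12)
f = 622.25 Hz


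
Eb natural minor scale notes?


Let's work it out.
Natural minor scale pattern: W-H-W-W-H-W-W (2-1-2-2-1-2-2 semitones)
Starting from Eb:
  Eb + 2 semitones → F
  F + 1 semitone → Gb
  Gb + 2 semitones → Ab
  Ab + 2 semitones → Bb
  Bb + 1 semitone → Cb
  Cb + 2 semitones → Db
  Db + 2 semitones → Eb
Scale = Eb F Gb Ab Bb Cb Db


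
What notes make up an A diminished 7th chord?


Step by step:
Diminished 7th chord = root + minor 3rd + diminished 5th + diminished 7th
Seventh chords stack in thirds, so the letter names are A-C-E-G
Root: A
Minor 3rd above A: C
Diminished 5th above A: Eb
Diminished 7th above A: Gb
Chord = A C Eb Gb


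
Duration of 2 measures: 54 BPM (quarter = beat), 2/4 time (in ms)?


Step by step:
Quarter-note beat duration = 60000 / 54 ms
Beats per measure (2/4) = 2
One measure = 2 × 60000 / 54 = 120000 / 54 ms
2 measures = 2 × 120000 / 54 = 240000 / 54
= 4444.4 ms


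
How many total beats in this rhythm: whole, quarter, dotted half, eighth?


Step by step:
Beat values:
  whole = 4 beats
  quarter = 1 beat
  dotted half = 3 beats
  eighth = 0.5 beats
Sum = 4 + 1 + 3 + 0.5
= 8.5 beats


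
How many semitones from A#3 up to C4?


Solution.
Absolute semitone position = octave×12 + chromatic position
A#3: 3×12 + 10 = 46
C4: 4×12 + 0 = 48
Difference = 48 - 46 = 2
= 2 semitones


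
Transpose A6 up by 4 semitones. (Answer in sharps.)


Reasoning:
A6: chromatic position 9 in octave 6 → absolute = 6×12 + 9 = 81
Transpose up 4: 81 + 4 = 85
85 = 7×12 + 1 → C# in octave 7
Result = C#7


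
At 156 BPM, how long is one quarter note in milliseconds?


Step by step:
One quarter-note beat = 60000 / BPM = 60000 / 156 ms
Duration = 60000 / 156
= 384.6 ms


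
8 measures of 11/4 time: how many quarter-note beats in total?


Reasoning:
Time signature 11/4: the bottom number 4 means the quarter note gets one count
The top number 11 means 11 quarter-note beats per measure
Total = 11 × 8 measures
= 88 quarter-note beats


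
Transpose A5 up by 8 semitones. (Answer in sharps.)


Working:
A5: chromatic position 9 in octave 5 → absolute = 5×12 + 9 = 69
Transpose up 8: 69 + 8 = 77
77 = 6×12 + 5 → F in octave 6
Result = F6


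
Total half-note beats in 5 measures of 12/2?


Time signature 12/2: the bottom number 2 means the half note gets one count
The top number 12 means 12 half-note beats per measure
Total = 12 × 5 measures
= 60 half-note beats


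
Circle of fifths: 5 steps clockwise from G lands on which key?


Reasoning:
Each clockwise step on the circle of fifths moves up a perfect 5th
From G: G → D → A → E → B → F#/Gb
= F#/Gb


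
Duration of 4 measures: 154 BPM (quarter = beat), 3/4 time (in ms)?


Working:
Quarter-note beat duration = 60000 / 154 ms
Beats per measure (3/4) = 3
One measure = 3 × 60000 / 154 = 180000 / 154 ms
4 measures = 4 × 180000 / 154 = 720000 / 154
= 4675.3 ms


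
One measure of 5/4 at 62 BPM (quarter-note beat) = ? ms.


Quarter-note beat duration = 60000 / 62 ms
Beats per measure (5/4) = 5
One measure = 5 × 60000 / 62 = 300000 / 62 ms
= 4838.7 ms


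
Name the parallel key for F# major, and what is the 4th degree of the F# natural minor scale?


Parallel keys share the same tonic but differ in mode
F# major → parallel is F# minor
F# natural minor scale: F# G# A B C# D E
= F# minor; 4th degree = B


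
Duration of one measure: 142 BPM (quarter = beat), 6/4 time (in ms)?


Working:
Quarter-note beat duration = 60000 / 142 ms
Beats per measure (6/4) = 6
One measure = 6 × 60000 / 142 = 360000 / 142 ms
= 2535.2 ms


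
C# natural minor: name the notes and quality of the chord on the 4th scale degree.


Working:
C# natural minor scale: C# D# E F# G# A B
Diatonic triad on degree 4 stacks scale notes 4, 6, 1: F# A C#
F#→A = 3 semitones; F#→C# = 7 semitones → minor triad
= F# A C# (minor)


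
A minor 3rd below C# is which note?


Solution.
A 3rd spans 3 letter names, so from C we land on A
A minor 3rd = 3 semitones below C#
Spell A at that pitch: A#
= A#


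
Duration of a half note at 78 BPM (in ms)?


One quarter-note beat = 60000 / BPM = 60000 / 78 ms
Half note = 2 × quarter note
Duration = 2 × 60000 / 78 = 120000 / 78
= 1538.5 ms


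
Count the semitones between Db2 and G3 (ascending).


Absolute semitone position = octave×12 + chromatic position
Db2: 2×12 + 1 = 25
G3: 3×12 + 7 = 43
Difference = 43 - 25 = 18
= 18 semitones


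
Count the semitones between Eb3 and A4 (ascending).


Absolute semitone position = octave×12 + chromatic position
Eb3: 3×12 + 3 = 39
A4: 4×12 + 9 = 57
Difference = 57 - 39 = 18
= 18 semitones


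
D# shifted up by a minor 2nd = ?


Working:
minor 2nd: 2 letter names, 1 semitones
Letter: D + 1 → E
Pitch: D# + 1 semitones, spelled as an E → E
= E


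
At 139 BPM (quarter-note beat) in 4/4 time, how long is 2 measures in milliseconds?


Quarter-note beat duration = 60000 / 139 ms
Beats per measure (4/4) = 4
One measure = 4 × 60000 / 139 = 240000 / 139 ms
2 measures = 2 × 240000 / 139 = 480000 / 139
= 3453.2 ms


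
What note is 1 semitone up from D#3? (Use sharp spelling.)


Reasoning:
D#3: chromatic position 3 in octave 3 → absolute = 3×12 + 3 = 39
Transpose up 1: 39 + 1 = 40
40 = 3×12 + 4 → E in octave 3
Result = E3


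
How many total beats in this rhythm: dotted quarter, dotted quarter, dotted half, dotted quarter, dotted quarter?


Working:
Beat values:
  dotted quarter = 1.5 beats
  dotted quarter = 1.5 beats
  dotted half = 3 beats
  dotted quarter = 1.5 beats
  dotted quarter = 1.5 beats
Sum = 1.5 + 1.5 + 3 + 1.5 + 1.5
= 9 beats


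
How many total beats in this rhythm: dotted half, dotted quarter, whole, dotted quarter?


Beat values:
  dotted half = 3 beats
  dotted quarter = 1.5 beats
  whole = 4 beats
  dotted quarter = 1.5 beats
Sum = 3 + 1.5 + 4 + 1.5
= 10 beats


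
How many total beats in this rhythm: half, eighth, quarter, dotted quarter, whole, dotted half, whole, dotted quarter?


Step by step:
Beat values:
  half = 2 beats
  eighth = 0.5 beats
  quarter = 1 beat
  dotted quarter = 1.5 beats
  whole = 4 beats
  dotted half = 3 beats
  whole = 4 beats
  dotted quarter = 1.5 beats
Sum = 2 + 0.5 + 1 + 1.5 + 4 + 3 + 4 + 1.5
= 17.5 beats


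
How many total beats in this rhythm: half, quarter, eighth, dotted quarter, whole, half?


Beat values:
  half = 2 beats
  quarter = 1 beat
  eighth = 0.5 beats
  dotted quarter = 1.5 beats
  whole = 4 beats
  half = 2 beats
Sum = 2 + 1 + 0.5 + 1.5 + 4 + 2
= 11 beats


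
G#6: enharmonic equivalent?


Enharmonic notes sound the same pitch but are spelled with different letter names
G# and Ab name the same pitch class
= Ab6


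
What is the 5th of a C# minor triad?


Minor triad = root + minor 3rd (3 semitones) + perfect 5th (7 semitones)
A triad on C# stacks thirds, so the chord tones use letter names C-E-G
Root: C#
Minor 3rd above C#: E
Perfect 5th above C#: G#
The 5th = G#


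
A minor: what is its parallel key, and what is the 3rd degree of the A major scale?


Parallel keys share the same tonic but differ in mode
A minor → parallel is A major
A major scale: A B C# D E F# G#
= A major; 3rd degree = C#


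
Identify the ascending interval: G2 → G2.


Let's work it out.
Letter names: G → G spans 1 letter name → a unison
Semitones: G2 → G2 = 0 half-steps
A unison of 0 semitones is a perfect unison
= perfect unison


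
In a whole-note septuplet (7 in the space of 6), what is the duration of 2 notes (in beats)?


Septuplet: 7 notes occupy the space of 6 whole notes
Space = 6 × 4 = 24 beats
Each septuplet note = 24 / 7 = 24/7 beats
2 notes = 2 × 24/7 = 48/7
= 48/7 beats


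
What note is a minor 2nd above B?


Let's work it out.
A 2nd spans 2 letter names, so from B we land on C
A minor 2nd = 1 semitone above B
Spell C at that pitch: C
= C


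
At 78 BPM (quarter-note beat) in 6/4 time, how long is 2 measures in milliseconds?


Working:
Quarter-note beat duration = 60000 / 78 ms
Beats per measure (6/4) = 6
One measure = 6 × 60000 / 78 = 360000 / 78 ms
2 measures = 2 × 360000 / 78 = 720000 / 78
= 9230.8 ms


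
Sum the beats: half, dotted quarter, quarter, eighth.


Beat values:
  half = 2 beats
  dotted quarter = 1.5 beats
  quarter = 1 beat
  eighth = 0.5 beats
Sum = 2 + 1.5 + 1 + 0.5
= 5 beats


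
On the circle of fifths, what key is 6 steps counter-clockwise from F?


Step by step:
Each counter-clockwise step moves down a perfect 5th (= up a perfect 4th)
From F: F → Bb → Eb → Ab → Db → F#/Gb → B
= B


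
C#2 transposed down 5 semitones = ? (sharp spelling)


Step by step:
C#2: chromatic position 1 in octave 2 → absolute = 2×12 + 1 = 25
Transpose down 5: 25 - 5 = 20
20 = 1×12 + 8 → G# in octave 1
Result = G#1


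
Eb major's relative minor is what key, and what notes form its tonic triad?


Let's work it out.
The relative minor shares the major's key signature and starts on its 6th degree
6th degree = a major 6th above the tonic; a major 6th above Eb is C
→ relative minor of Eb major is C minor
Tonic triad of C minor = root + minor 3rd + perfect 5th = C Eb G
= C minor; triad = C Eb G


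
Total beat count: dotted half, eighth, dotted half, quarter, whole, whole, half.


Beat values:
  dotted half = 3 beats
  eighth = 0.5 beats
  dotted half = 3 beats
  quarter = 1 beat
  whole = 4 beats
  whole = 4 beats
  half = 2 beats
Sum = 3 + 0.5 + 3 + 1 + 4 + 4 + 2
= 17.5 beats


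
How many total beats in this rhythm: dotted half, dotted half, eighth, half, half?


Beat values:
  dotted half = 3 beats
  dotted half = 3 beats
  eighth = 0.5 beats
  half = 2 beats
  half = 2 beats
Sum = 3 + 3 + 0.5 + 2 + 2
= 10.5 beats


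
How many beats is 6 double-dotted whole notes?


Base whole note = 4 beats
Dot 1 adds half the previous value: +2
Dot 2 adds half the previous value: +1
One double-dotted whole = 4 + 2 + 1 = 7
6 of them = 6 × 7 = 42
= 42 beats


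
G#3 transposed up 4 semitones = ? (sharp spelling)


Let's work it out.
G#3: chromatic position 8 in octave 3 → absolute = 3×12 + 8 = 44
Transpose up 4: 44 + 4 = 48
48 = 4×12 + 0 → C in octave 4
Result = C4


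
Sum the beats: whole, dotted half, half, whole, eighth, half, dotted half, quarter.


Beat values:
  whole = 4 beats
  dotted half = 3 beats
  half = 2 beats
  whole = 4 beats
  eighth = 0.5 beats
  half = 2 beats
  dotted half = 3 beats
  quarter = 1 beat
Sum = 4 + 3 + 2 + 4 + 0.5 + 2 + 3 + 1
= 19.5 beats


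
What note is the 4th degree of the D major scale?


Reasoning:
Major scale pattern: W-W-H-W-W-W-H (2-2-1-2-2-2-1 semitones)
Starting from D:
  D + 2 semitones → E
  E + 2 semitones → F#
  F# + 1 semitone → G
  G + 2 semitones → A
  A + 2 semitones → B
  B + 2 semitones → C#
  C# + 1 semitone → D
Scale: D E F# G A B C#
Degree 4 = G


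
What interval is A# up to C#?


Step by step:
Letter names: A → C spans 3 letter names → a 3rd
Semitones: A# → C# = 3 half-steps
A 3rd of 3 semitones is a minor 3rd
= minor 3rd


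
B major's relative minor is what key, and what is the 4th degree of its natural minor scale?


Step by step:
The relative minor shares the major's key signature and starts on its 6th degree
6th degree = a major 6th above the tonic; a major 6th above B is G#
→ relative minor of B major is G# minor
G# natural minor scale: G# A# B C# D# E F#
= G# minor; 4th degree = C#


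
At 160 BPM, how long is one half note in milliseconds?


Working:
One quarter-note beat = 60000 / BPM = 60000 / 160 ms
Half note = 2 × quarter note
Duration = 2 × 60000 / 160 = 120000 / 160
= 750.0 ms


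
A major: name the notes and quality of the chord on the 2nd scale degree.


Reasoning:
A major scale: A B C# D E F# G#
Diatonic triad on degree 2 stacks scale notes 2, 4, 6: B D F#
B→D = 3 semitones; B→F# = 7 semitones → minor triad
= B D F# (minor)


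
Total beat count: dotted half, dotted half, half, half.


Solution.
Beat values:
  dotted half = 3 beats
  dotted half = 3 beats
  half = 2 beats
  half = 2 beats
Sum = 3 + 3 + 2 + 2
= 10 beats


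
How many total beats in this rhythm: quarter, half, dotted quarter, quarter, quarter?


Beat values:
  quarter = 1 beat
  half = 2 beats
  dotted quarter = 1.5 beats
  quarter = 1 beat
  quarter = 1 beat
Sum = 1 + 2 + 1.5 + 1 + 1
= 6.5 beats


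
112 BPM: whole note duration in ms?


Reasoning:
One quarter-note beat = 60000 / BPM = 60000 / 112 ms
Whole note = 4 × quarter note
Duration = 4 × 60000 / 112 = 240000 / 112
= 2142.9 ms


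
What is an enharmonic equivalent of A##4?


Let's work it out.
Enharmonic notes sound the same pitch but are spelled with different letter names
A## and B name the same pitch class
= B4


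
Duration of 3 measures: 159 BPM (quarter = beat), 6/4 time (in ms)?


Step by step:
Quarter-note beat duration = 60000 / 159 ms
Beats per measure (6/4) = 6
One measure = 6 × 60000 / 159 = 360000 / 159 ms
3 measures = 3 × 360000 / 159 = 1080000 / 159
= 6792.5 ms


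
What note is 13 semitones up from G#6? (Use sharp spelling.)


G#6: chromatic position 8 in octave 6 → absolute = 6×12 + 8 = 80
Transpose up 13: 80 + 13 = 93
93 = 7×12 + 9 → A in octave 7
Result = A7


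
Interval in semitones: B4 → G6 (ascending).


Step by step:
Absolute semitone position = octave×12 + chromatic position
B4: 4×12 + 11 = 59
G6: 6×12 + 7 = 79
Difference = 79 - 59 = 20
= 20 semitones


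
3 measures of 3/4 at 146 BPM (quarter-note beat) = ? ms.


Quarter-note beat duration = 60000 / 146 ms
Beats per measure (3/4) = 3
One measure = 3 × 60000 / 146 = 180000 / 146 ms
3 measures = 3 × 180000 / 146 = 540000 / 146
= 3698.6 ms


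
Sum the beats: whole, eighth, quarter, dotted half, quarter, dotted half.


Reasoning:
Beat values:
  whole = 4 beats
  eighth = 0.5 beats
  quarter = 1 beat
  dotted half = 3 beats
  quarter = 1 beat
  dotted half = 3 beats
Sum = 4 + 0.5 + 1 + 3 + 1 + 3
= 12.5 beats


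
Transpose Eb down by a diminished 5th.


Working:
diminished 5th: 5 letter names, 6 semitones
Letter: E - 4 → A
Pitch: Eb - 6 semitones, spelled as an A → A
= A


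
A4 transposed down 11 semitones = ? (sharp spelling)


Step by step:
A4: chromatic position 9 in octave 4 → absolute = 4×12 + 9 = 57
Transpose down 11: 57 - 11 = 46
46 = 3×12 + 10 → A# in octave 3
Result = A#3


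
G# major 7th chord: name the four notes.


Let's work it out.
Major 7th chord = root + major 3rd + perfect 5th + major 7th
Seventh chords stack in thirds, so the letter names are G-B-D-F
Root: G#
Major 3rd above G#: B#
Perfect 5th above G#: D#
Major 7th above G#: F##
Chord = G# B# D# F##


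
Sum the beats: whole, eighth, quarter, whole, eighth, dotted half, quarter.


Beat values:
  whole = 4 beats
  eighth = 0.5 beats
  quarter = 1 beat
  whole = 4 beats
  eighth = 0.5 beats
  dotted half = 3 beats
  quarter = 1 beat
Sum = 4 + 0.5 + 1 + 4 + 0.5 + 3 + 1
= 14 beats


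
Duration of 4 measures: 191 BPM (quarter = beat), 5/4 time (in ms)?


Quarter-note beat duration = 60000 / 191 ms
Beats per measure (5/4) = 5
One measure = 5 × 60000 / 191 = 300000 / 191 ms
4 measures = 4 × 300000 / 191 = 1200000 / 191
= 6282.7 ms


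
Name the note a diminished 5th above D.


Reasoning:
A 5th spans 5 letter names, so from D we land on A
A diminished 5th = 6 semitones above D
Spell A at that pitch: Ab
= Ab


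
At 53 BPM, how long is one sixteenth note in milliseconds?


Working:
One quarter-note beat = 60000 / BPM = 60000 / 53 ms
Sixteenth note = 1/4 × quarter note
Duration = 1/4 × 60000 / 53 = 15000 / 53
= 283.0 ms


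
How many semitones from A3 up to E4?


Let's work it out.
Absolute semitone position = octave×12 + chromatic position
A3: 3×12 + 9 = 45
E4: 4×12 + 4 = 52
Difference = 52 - 45 = 7
= 7 semitones


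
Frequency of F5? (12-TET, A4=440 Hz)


Step by step:
f = 440 × 2^(n/12) where n = semitones from A4
F5: 8 semitones from A4
f = 440 × 2^(8/12)
f = 698.46 Hz


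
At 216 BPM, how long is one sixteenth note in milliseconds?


Working:
One quarter-note beat = 60000 / BPM = 60000 / 216 ms
Sixteenth note = 1/4 × quarter note
Duration = 1/4 × 60000 / 216 = 15000 / 216
= 69.4 ms


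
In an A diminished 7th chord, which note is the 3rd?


Diminished 7th chord = root + minor 3rd + diminished 5th + diminished 7th
Seventh chords stack in thirds, so the letter names are A-C-E-G
Root: A
Minor 3rd above A: C
Diminished 5th above A: Eb
Diminished 7th above A: Gb
The 3rd = C


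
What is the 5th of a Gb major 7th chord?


Working:
Major 7th chord = root + major 3rd + perfect 5th + major 7th
Seventh chords stack in thirds, so the letter names are G-B-D-F
Root: Gb
Major 3rd above Gb: Bb
Perfect 5th above Gb: Db
Major 7th above Gb: F
The 5th = Db


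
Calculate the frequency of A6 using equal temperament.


Reasoning:
f = 440 × 2^(n/12) where n = semitones from A4
A6: 24 semitones from A4
f = 440 × 2^(24/12)
f = 1760.00 Hz


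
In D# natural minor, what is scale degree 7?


Solution.
Natural minor scale pattern: W-H-W-W-H-W-W (2-1-2-2-1-2-2 semitones)
Starting from D#:
  D# + 2 semitones → E#
  E# + 1 semitone → F#
  F# + 2 semitones → G#
  G# + 2 semitones → A#
  A# + 1 semitone → B
  B + 2 semitones → C#
  C# + 2 semitones → D#
Scale: D# E# F# G# A# B C#
Degree 7 = C#


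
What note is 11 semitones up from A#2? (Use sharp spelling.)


Solution.
A#2: chromatic position 10 in octave 2 → absolute = 2×12 + 10 = 34
Transpose up 11: 34 + 11 = 45
45 = 3×12 + 9 → A in octave 3
Result = A3


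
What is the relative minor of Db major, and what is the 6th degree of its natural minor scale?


Reasoning:
The relative minor shares the major's key signature and starts on its 6th degree
6th degree = a major 6th above the tonic; a major 6th above Db is Bb
→ relative minor of Db major is Bb minor
Bb natural minor scale: Bb C Db Eb F Gb Ab
= Bb minor; 6th degree = Gb


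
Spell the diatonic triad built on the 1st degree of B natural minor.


Reasoning:
B natural minor scale: B C# D E F# G A
Diatonic triad on degree 1 stacks scale notes 1, 3, 5: B D F#
B→D = 3 semitones; B→F# = 7 semitones → minor triad
= B D F# (minor)


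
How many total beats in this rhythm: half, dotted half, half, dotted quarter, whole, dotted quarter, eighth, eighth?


Beat values:
  half = 2 beats
  dotted half = 3 beats
  half = 2 beats
  dotted quarter = 1.5 beats
  whole = 4 beats
  dotted quarter = 1.5 beats
  eighth = 0.5 beats
  eighth = 0.5 beats
Sum = 2 + 3 + 2 + 1.5 + 4 + 1.5 + 0.5 + 0.5
= 15 beats


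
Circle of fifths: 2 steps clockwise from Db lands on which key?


Working:
Each clockwise step on the circle of fifths moves up a perfect 5th
From Db: Db → Ab → Eb
= Eb


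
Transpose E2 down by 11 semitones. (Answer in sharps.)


Let's work it out.
E2: chromatic position 4 in octave 2 → absolute = 2×12 + 4 = 28
Transpose down 11: 28 - 11 = 17
17 = 1×12 + 5 → F in octave 1
Result = F1


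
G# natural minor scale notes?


Natural minor scale pattern: W-H-W-W-H-W-W (2-1-2-2-1-2-2 semitones)
Starting from G#:
  G# + 2 semitones → A#
  A# + 1 semitone → B
  B + 2 semitones → C#
  C# + 2 semitones → D#
  D# + 1 semitone → E
  E + 2 semitones → F#
  F# + 2 semitones → G#
Scale = G# A# B C# D# E F#


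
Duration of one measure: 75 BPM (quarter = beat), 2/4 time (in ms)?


Let's work it out.
Quarter-note beat duration = 60000 / 75 ms
Beats per measure (2/4) = 2
One measure = 2 × 60000 / 75 = 120000 / 75 ms
= 1600.0 ms


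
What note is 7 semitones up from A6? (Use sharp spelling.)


Working:
A6: chromatic position 9 in octave 6 → absolute = 6×12 + 9 = 81
Transpose up 7: 81 + 7 = 88
88 = 7×12 + 4 → E in octave 7
Result = E7


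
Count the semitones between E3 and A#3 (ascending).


Absolute semitone position = octave×12 + chromatic position
E3: 3×12 + 4 = 40
A#3: 3×12 + 10 = 46
Difference = 46 - 40 = 6
= 6 semitones


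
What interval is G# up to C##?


Solution.
Letter names: G → C spans 4 letter names → a 4th
Semitones: G# → C## = 6 half-steps
A 4th of 6 semitones is an augmented 4th
= augmented 4th


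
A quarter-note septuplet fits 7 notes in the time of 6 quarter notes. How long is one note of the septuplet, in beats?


Let's work it out.
Septuplet: 7 notes occupy the space of 6 quarter notes
Space = 6 × 1 = 6 beats
Each septuplet note = 6 / 7 = 6/7 beats
= 6/7 beats


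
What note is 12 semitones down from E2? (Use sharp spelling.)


Working:
E2: chromatic position 4 in octave 2 → absolute = 2×12 + 4 = 28
Transpose down 12: 28 - 12 = 16
16 = 1×12 + 4 → E in octave 1
Result = E1


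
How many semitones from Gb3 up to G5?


Working:
Absolute semitone position = octave×12 + chromatic position
Gb3: 3×12 + 6 = 42
G5: 5×12 + 7 = 67
Difference = 67 - 42 = 25
= 25 semitones


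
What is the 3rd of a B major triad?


Step by step:
Major triad = root + major 3rd (4 semitones) + perfect 5th (7 semitones)
A triad on B stacks thirds, so the chord tones use letter names B-D-F
Root: B
Major 3rd above B: D#
Perfect 5th above B: F#
The 3rd = D#


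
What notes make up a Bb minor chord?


Working:
Minor triad = root + minor 3rd (3 semitones) + perfect 5th (7 semitones)
A triad on Bb stacks thirds, so the chord tones use letter names B-D-F
Root: Bb
Minor 3rd above Bb: Db
Perfect 5th above Bb: F
Chord = Bb Db F


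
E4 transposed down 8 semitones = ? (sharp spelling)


E4: chromatic position 4 in octave 4 → absolute = 4×12 + 4 = 52
Transpose down 8: 52 - 8 = 44
44 = 3×12 + 8 → G# in octave 3
Result = G#3


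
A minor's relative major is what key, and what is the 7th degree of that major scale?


Let's work it out.
The relative major shares the key signature and is a minor 3rd above the minor tonic
A minor 3rd above A is C
→ relative major of A minor is C major
C major scale: C D E F G A B
= C major; 7th degree = B


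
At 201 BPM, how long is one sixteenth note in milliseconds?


Let's work it out.
One quarter-note beat = 60000 / BPM = 60000 / 201 ms
Sixteenth note = 1/4 × quarter note
Duration = 1/4 × 60000 / 201 = 15000 / 201
= 74.6 ms


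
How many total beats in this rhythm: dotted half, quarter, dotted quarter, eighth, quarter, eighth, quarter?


Beat values:
  dotted half = 3 beats
  quarter = 1 beat
  dotted quarter = 1.5 beats
  eighth = 0.5 beats
  quarter = 1 beat
  eighth = 0.5 beats
  quarter = 1 beat
Sum = 3 + 1 + 1.5 + 0.5 + 1 + 0.5 + 1
= 8.5 beats


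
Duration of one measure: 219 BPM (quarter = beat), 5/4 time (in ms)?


Solution.
Quarter-note beat duration = 60000 / 219 ms
Beats per measure (5/4) = 5
One measure = 5 × 60000 / 219 = 300000 / 219 ms
= 1369.9 ms


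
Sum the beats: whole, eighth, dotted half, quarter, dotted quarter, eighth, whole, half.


Beat values:
  whole = 4 beats
  eighth = 0.5 beats
  dotted half = 3 beats
  quarter = 1 beat
  dotted quarter = 1.5 beats
  eighth = 0.5 beats
  whole = 4 beats
  half = 2 beats
Sum = 4 + 0.5 + 3 + 1 + 1.5 + 0.5 + 4 + 2
= 16.5 beats


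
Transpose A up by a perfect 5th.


Let's work it out.
perfect 5th: 5 letter names, 7 semitones
Letter: A + 4 → E
Pitch: A + 7 semitones, spelled as an E → E
= E


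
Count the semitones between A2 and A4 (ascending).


Reasoning:
Absolute semitone position = octave×12 + chromatic position
A2: 2×12 + 9 = 33
A4: 4×12 + 9 = 57
Difference = 57 - 33 = 24
= 24 semitones


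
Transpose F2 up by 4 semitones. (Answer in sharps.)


Reasoning:
F2: chromatic position 5 in octave 2 → absolute = 2×12 + 5 = 29
Transpose up 4: 29 + 4 = 33
33 = 2×12 + 9 → A in octave 2
Result = A2


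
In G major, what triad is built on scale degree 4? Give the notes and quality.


Solution.
G major scale: G A B C D E F#
Diatonic triad on degree 4 stacks scale notes 4, 6, 1: C E G
C→E = 4 semitones; C→G = 7 semitones → major triad
= C E G (major)


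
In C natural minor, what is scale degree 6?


Reasoning:
Natural minor scale pattern: W-H-W-W-H-W-W (2-1-2-2-1-2-2 semitones)
Starting from C:
  C + 2 semitones → D
  D + 1 semitone → Eb
  Eb + 2 semitones → F
  F + 2 semitones → G
  G + 1 semitone → Ab
  Ab + 2 semitones → Bb
  Bb + 2 semitones → C
Scale: C D Eb F G Ab Bb
Degree 6 = Ab


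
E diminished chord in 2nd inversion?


Working:
Root position: E G Bb
2nd inversion: move root and 3rd up an octave
Bass note: Bb
Notes (bottom to top) = Bb E G


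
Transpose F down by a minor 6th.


Reasoning:
minor 6th: 6 letter names, 8 semitones
Letter: F - 5 → A
Pitch: F - 8 semitones, spelled as an A → A
= A


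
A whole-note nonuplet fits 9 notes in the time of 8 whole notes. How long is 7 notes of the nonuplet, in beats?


Step by step:
Nonuplet: 9 notes occupy the space of 8 whole notes
Space = 8 × 4 = 32 beats
Each nonuplet note = 32 / 9 = 32/9 beats
7 notes = 7 × 32/9 = 224/9
= 224/9 beats


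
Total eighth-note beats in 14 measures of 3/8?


Solution.
Time signature 3/8: the bottom number 8 means the eighth note gets one count
The top number 3 means 3 eighth-note beats per measure
Total = 3 × 14 measures
= 42 eighth-note beats


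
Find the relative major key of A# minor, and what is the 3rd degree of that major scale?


Reasoning:
The relative major shares the key signature and is a minor 3rd above the minor tonic
A minor 3rd above A# is C#
→ relative major of A# minor is C# major
C# major scale: C# D# E# F# G# A# B#
= C# major; 3rd degree = E#


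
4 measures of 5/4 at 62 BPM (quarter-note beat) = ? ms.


Solution.
Quarter-note beat duration = 60000 / 62 ms
Beats per measure (5/4) = 5
One measure = 5 × 60000 / 62 = 300000 / 62 ms
4 measures = 4 × 300000 / 62 = 1200000 / 62
= 19354.8 ms


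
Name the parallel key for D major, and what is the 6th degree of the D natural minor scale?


Parallel keys share the same tonic but differ in mode
D major → parallel is D minor
D natural minor scale: D E F G A Bb C
= D minor; 6th degree = Bb


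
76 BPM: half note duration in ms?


Step by step:
One quarter-note beat = 60000 / BPM = 60000 / 76 ms
Half note = 2 × quarter note
Duration = 2 × 60000 / 76 = 120000 / 76
= 1578.9 ms


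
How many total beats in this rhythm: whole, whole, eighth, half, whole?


Step by step:
Beat values:
  whole = 4 beats
  whole = 4 beats
  eighth = 0.5 beats
  half = 2 beats
  whole = 4 beats
Sum = 4 + 4 + 0.5 + 2 + 4
= 14.5 beats


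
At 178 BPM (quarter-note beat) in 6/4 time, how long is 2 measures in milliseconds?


Quarter-note beat duration = 60000 / 178 ms
Beats per measure (6/4) = 6
One measure = 6 × 60000 / 178 = 360000 / 178 ms
2 measures = 2 × 360000 / 178 = 720000 / 178
= 4044.9 ms


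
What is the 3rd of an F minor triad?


Solution.
Minor triad = root + minor 3rd (3 semitones) + perfect 5th (7 semitones)
A triad on F stacks thirds, so the chord tones use letter names F-A-C
Root: F
Minor 3rd above F: Ab
Perfect 5th above F: C
The 3rd = Ab


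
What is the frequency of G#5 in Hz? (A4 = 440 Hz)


Reasoning:
f = 440 × 2^(n/12) where n = semitones from A4
G#5: 11 semitones from A4
f = 440 × 2^(11/12)
f = 830.61 Hz


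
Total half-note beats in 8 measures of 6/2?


Reasoning:
Time signature 6/2: the bottom number 2 means the half note gets one count
The top number 6 means 6 half-note beats per measure
Total = 6 × 8 measures
= 48 half-note beats


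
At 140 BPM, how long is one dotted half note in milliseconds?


One quarter-note beat = 60000 / BPM = 60000 / 140 ms
Dotted half note = 3 × quarter note
Duration = 3 × 60000 / 140 = 180000 / 140
= 1285.7 ms


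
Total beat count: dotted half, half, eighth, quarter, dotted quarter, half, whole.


Step by step:
Beat values:
  dotted half = 3 beats
  half = 2 beats
  eighth = 0.5 beats
  quarter = 1 beat
  dotted quarter = 1.5 beats
  half = 2 beats
  whole = 4 beats
Sum = 3 + 2 + 0.5 + 1 + 1.5 + 2 + 4
= 14 beats


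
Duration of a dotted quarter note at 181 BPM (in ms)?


Let's work it out.
One quarter-note beat = 60000 / BPM = 60000 / 181 ms
Dotted quarter note = 3/2 × quarter note
Duration = 3/2 × 60000 / 181 = 90000 / 181
= 497.2 ms


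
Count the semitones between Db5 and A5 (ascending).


Let's work it out.
Absolute semitone position = octave×12 + chromatic position
Db5: 5×12 + 1 = 61
A5: 5×12 + 9 = 69
Difference = 69 - 61 = 8
= 8 semitones


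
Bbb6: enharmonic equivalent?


Solution.
Enharmonic notes sound the same pitch but are spelled with different letter names
Bbb and A name the same pitch class
= A6


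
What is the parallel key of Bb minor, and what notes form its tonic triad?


Step by step:
Parallel keys share the same tonic but differ in mode
Bb minor → parallel is Bb major
Tonic triad of Bb major = Bb D F
= Bb major; triad = Bb D F


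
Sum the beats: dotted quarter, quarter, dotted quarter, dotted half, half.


Beat values:
  dotted quarter = 1.5 beats
  quarter = 1 beat
  dotted quarter = 1.5 beats
  dotted half = 3 beats
  half = 2 beats
Sum = 1.5 + 1 + 1.5 + 3 + 2
= 9 beats


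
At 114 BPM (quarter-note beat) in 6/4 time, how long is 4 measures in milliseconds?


Step by step:
Quarter-note beat duration = 60000 / 114 ms
Beats per measure (6/4) = 6
One measure = 6 × 60000 / 114 = 360000 / 114 ms
4 measures = 4 × 360000 / 114 = 1440000 / 114
= 12631.6 ms


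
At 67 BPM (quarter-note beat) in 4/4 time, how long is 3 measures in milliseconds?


Quarter-note beat duration = 60000 / 67 ms
Beats per measure (4/4) = 4
One measure = 4 × 60000 / 67 = 240000 / 67 ms
3 measures = 3 × 240000 / 67 = 720000 / 67
= 10746.3 ms


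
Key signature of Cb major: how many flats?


Reasoning:
Flat major keys: C(0), F(1), Bb(2), Eb(3), Ab(4), Db(5), Gb(6), Cb(7)
Cb major has 7 flats
Order of flats: Bb Eb Ab Db Gb Cb Fb → first 7: Bb, Eb, Ab, Db, Gb, Cb, Fb
= 7 flats


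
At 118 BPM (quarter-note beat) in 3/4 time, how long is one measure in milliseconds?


Quarter-note beat duration = 60000 / 118 ms
Beats per measure (3/4) = 3
One measure = 3 × 60000 / 118 = 180000 / 118 ms
= 1525.4 ms


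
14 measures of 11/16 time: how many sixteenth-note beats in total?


Step by step:
Time signature 11/16: the bottom number 16 means the sixteenth note gets one count
The top number 11 means 11 sixteenth-note beats per measure
Total = 11 × 14 measures
= 154 sixteenth-note beats


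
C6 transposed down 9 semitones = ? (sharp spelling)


Let's work it out.
C6: chromatic position 0 in octave 6 → absolute = 6×12 + 0 = 72
Transpose down 9: 72 - 9 = 63
63 = 5×12 + 3 → D# in octave 5
Result = D#5


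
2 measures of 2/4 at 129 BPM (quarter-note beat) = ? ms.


Step by step:
Quarter-note beat duration = 60000 / 129 ms
Beats per measure (2/4) = 2
One measure = 2 × 60000 / 129 = 120000 / 129 ms
2 measures = 2 × 120000 / 129 = 240000 / 129
= 1860.5 ms


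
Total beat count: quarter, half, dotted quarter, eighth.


Working:
Beat values:
  quarter = 1 beat
  half = 2 beats
  dotted quarter = 1.5 beats
  eighth = 0.5 beats
Sum = 1 + 2 + 1.5 + 0.5
= 5 beats


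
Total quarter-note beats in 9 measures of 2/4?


Step by step:
Time signature 2/4: the bottom number 4 means the quarter note gets one count
The top number 2 means 2 quarter-note beats per measure
Total = 2 × 9 measures
= 18 quarter-note beats


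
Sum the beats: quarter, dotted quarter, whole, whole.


Working:
Beat values:
  quarter = 1 beat
  dotted quarter = 1.5 beats
  whole = 4 beats
  whole = 4 beats
Sum = 1 + 1.5 + 4 + 4
= 10.5 beats


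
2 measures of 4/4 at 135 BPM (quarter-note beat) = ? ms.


Quarter-note beat duration = 60000 / 135 ms
Beats per measure (4/4) = 4
One measure = 4 × 60000 / 135 = 240000 / 135 ms
2 measures = 2 × 240000 / 135 = 480000 / 135
= 3555.6 ms


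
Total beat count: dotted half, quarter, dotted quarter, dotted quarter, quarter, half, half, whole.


Solution.
Beat values:
  dotted half = 3 beats
  quarter = 1 beat
  dotted quarter = 1.5 beats
  dotted quarter = 1.5 beats
  quarter = 1 beat
  half = 2 beats
  half = 2 beats
  whole = 4 beats
Sum = 3 + 1 + 1.5 + 1.5 + 1 + 2 + 2 + 4
= 16 beats


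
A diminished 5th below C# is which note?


Reasoning:
A 5th spans 5 letter names, so from C we land on F
A diminished 5th = 6 semitones below C#
Spell F at that pitch: F##
= F##


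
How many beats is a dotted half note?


Step by step:
Base half note = 2 beats
Dot 1 adds half the previous value: +1
One dotted half = 2 + 1 = 3
= 3 beats


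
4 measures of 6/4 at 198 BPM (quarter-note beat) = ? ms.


Working:
Quarter-note beat duration = 60000 / 198 ms
Beats per measure (6/4) = 6
One measure = 6 × 60000 / 198 = 360000 / 198 ms
4 measures = 4 × 360000 / 198 = 1440000 / 198
= 7272.7 ms


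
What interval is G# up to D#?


Step by step:
Letter names: G → D spans 5 letter names → a 5th
Semitones: G# → D# = 7 half-steps
A 5th of 7 semitones is a perfect 5th
= perfect 5th


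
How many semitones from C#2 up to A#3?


Solution.
Absolute semitone position = octave×12 + chromatic position
C#2: 2×12 + 1 = 25
A#3: 3×12 + 10 = 46
Difference = 46 - 25 = 21
= 21 semitones


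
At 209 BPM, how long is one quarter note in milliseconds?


Solution.
One quarter-note beat = 60000 / BPM = 60000 / 209 ms
Duration = 60000 / 209
= 287.1 ms


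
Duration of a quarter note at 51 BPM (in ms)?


Step by step:
One quarter-note beat = 60000 / BPM = 60000 / 51 ms
Duration = 60000 / 51
= 1176.5 ms


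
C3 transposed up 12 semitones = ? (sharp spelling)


Reasoning:
C3: chromatic position 0 in octave 3 → absolute = 3×12 + 0 = 36
Transpose up 12: 36 + 12 = 48
48 = 4×12 + 0 → C in octave 4
Result = C4


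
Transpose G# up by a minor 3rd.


Solution.
minor 3rd: 3 letter names, 3 semitones
Letter: G + 2 → B
Pitch: G# + 3 semitones, spelled as a B → B
= B


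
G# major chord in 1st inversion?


Reasoning:
Root position: G# B# D#
1st inversion: move root up an octave
Bass note: B#
Notes (bottom to top) = B# D# G#


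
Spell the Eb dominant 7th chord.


Let's work it out.
Dominant 7th chord = root + major 3rd + perfect 5th + minor 7th
Seventh chords stack in thirds, so the letter names are E-G-B-D
Root: Eb
Major 3rd above Eb: G
Perfect 5th above Eb: Bb
Minor 7th above Eb: Db
Chord = Eb G Bb Db


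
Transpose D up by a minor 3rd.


minor 3rd: 3 letter names, 3 semitones
Letter: D + 2 → F
Pitch: D + 3 semitones, spelled as an F → F
= F


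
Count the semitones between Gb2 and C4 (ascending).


Absolute semitone position = octave×12 + chromatic position
Gb2: 2×12 + 6 = 30
C4: 4×12 + 0 = 48
Difference = 48 - 30 = 18
= 18 semitones


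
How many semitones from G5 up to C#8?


Reasoning:
Absolute semitone position = octave×12 + chromatic position
G5: 5×12 + 7 = 67
C#8: 8×12 + 1 = 97
Difference = 97 - 67 = 30
= 30 semitones


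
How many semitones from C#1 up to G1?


Working:
Absolute semitone position = octave×12 + chromatic position
C#1: 1×12 + 1 = 13
G1: 1×12 + 7 = 19
Difference = 19 - 13 = 6
= 6 semitones
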